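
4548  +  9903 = 14451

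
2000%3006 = 2000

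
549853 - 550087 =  - 234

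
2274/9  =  252 +2/3   =  252.67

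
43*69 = 2967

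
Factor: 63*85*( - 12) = - 64260 = - 2^2*3^3* 5^1 * 7^1*17^1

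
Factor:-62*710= -44020 = -2^2*5^1*31^1*71^1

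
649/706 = 649/706   =  0.92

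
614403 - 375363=239040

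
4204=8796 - 4592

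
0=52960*0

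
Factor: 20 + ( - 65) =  - 45 = -3^2*5^1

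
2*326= 652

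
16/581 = 16/581 = 0.03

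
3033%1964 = 1069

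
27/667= 27/667 = 0.04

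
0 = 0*33266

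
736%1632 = 736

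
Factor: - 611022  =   - 2^1*3^1*101837^1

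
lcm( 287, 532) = 21812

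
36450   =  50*729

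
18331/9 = 2036 + 7/9= 2036.78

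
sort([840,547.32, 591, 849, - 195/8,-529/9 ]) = [ - 529/9, - 195/8,  547.32,591, 840, 849]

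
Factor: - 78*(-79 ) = 2^1*3^1*13^1*79^1 = 6162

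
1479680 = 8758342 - 7278662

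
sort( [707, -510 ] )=[ - 510,  707]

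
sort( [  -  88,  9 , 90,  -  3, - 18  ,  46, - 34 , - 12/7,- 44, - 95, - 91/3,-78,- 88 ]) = [ - 95, - 88,  -  88  , - 78, - 44,- 34,  -  91/3, - 18,  -  3, - 12/7,9,46, 90 ]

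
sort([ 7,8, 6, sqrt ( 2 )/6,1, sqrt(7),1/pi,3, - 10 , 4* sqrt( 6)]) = [ - 10, sqrt( 2 ) /6, 1/pi, 1, sqrt( 7 ), 3 , 6, 7 , 8,4*sqrt( 6 )]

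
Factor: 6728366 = 2^1*193^1*17431^1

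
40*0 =0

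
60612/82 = 739+ 7/41= 739.17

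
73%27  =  19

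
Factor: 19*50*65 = 2^1*5^3*13^1*19^1 = 61750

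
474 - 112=362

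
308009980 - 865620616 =  -  557610636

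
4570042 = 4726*967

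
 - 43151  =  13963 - 57114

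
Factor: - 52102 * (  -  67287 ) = 2^1 * 3^1*11^1 * 109^1*239^1*2039^1 = 3505787274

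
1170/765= 1 + 9/17 = 1.53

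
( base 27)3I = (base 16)63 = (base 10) 99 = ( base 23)47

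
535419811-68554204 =466865607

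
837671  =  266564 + 571107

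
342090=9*38010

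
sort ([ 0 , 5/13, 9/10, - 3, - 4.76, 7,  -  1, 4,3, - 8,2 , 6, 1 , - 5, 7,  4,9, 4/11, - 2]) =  [ - 8, - 5, - 4.76,  -  3, - 2,-1,0,  4/11, 5/13 , 9/10 , 1,2 , 3, 4, 4,6, 7  ,  7,9]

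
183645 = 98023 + 85622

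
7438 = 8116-678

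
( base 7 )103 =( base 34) 1i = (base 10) 52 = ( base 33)1J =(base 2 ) 110100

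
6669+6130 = 12799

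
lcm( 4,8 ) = 8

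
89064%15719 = 10469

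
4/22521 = 4/22521 = 0.00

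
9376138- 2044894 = 7331244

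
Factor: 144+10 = 2^1*7^1*11^1 = 154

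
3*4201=12603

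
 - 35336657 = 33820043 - 69156700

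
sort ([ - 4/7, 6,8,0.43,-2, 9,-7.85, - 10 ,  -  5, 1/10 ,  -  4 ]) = [ - 10, - 7.85, - 5, - 4,-2, - 4/7,  1/10,0.43,6,8, 9]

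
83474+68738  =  152212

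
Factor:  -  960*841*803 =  - 648310080=- 2^6*3^1*5^1*11^1*29^2 * 73^1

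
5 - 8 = -3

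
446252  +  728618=1174870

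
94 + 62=156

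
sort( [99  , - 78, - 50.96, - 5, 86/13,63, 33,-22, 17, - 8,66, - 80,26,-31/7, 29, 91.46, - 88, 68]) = [ - 88,  -  80, - 78,  -  50.96, - 22, - 8, - 5, - 31/7,86/13,17,26, 29,33, 63,66,68, 91.46, 99 ]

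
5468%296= 140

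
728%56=0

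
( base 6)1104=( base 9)314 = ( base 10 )256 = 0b100000000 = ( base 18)E4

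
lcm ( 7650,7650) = 7650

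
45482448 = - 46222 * (  -  984)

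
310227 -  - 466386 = 776613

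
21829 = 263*83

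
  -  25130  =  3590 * ( - 7)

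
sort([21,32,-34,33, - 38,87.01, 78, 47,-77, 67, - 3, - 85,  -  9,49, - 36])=[  -  85, - 77, - 38, - 36, - 34,- 9, - 3 , 21,32, 33,47, 49,67, 78,87.01 ]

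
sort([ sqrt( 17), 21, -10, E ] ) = [ - 10,E,sqrt( 17), 21]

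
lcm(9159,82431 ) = 82431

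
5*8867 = 44335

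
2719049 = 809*3361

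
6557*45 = 295065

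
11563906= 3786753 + 7777153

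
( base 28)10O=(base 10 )808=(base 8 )1450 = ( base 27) 12P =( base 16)328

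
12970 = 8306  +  4664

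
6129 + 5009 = 11138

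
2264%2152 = 112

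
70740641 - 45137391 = 25603250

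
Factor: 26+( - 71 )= - 45 = - 3^2*5^1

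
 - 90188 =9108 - 99296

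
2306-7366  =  -5060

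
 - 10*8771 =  - 87710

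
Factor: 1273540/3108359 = 2^2*5^1*37^1*1721^1*3108359^(-1)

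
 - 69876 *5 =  - 349380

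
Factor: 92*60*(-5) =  - 2^4*3^1*5^2*23^1 = -27600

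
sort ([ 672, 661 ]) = [661, 672] 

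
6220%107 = 14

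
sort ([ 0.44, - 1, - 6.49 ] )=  [ - 6.49, - 1 , 0.44 ] 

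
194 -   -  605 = 799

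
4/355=4/355 =0.01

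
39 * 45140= 1760460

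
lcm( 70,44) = 1540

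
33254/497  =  66 + 452/497 = 66.91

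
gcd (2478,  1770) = 354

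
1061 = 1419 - 358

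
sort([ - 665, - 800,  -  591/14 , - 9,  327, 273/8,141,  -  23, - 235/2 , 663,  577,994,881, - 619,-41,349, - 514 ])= [ - 800, - 665, - 619, - 514,-235/2, - 591/14, - 41, - 23, - 9, 273/8, 141,327,349, 577,663, 881,994 ] 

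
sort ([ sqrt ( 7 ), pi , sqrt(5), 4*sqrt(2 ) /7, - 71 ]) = [ - 71,4*sqrt( 2)/7,sqrt(5), sqrt(7),pi]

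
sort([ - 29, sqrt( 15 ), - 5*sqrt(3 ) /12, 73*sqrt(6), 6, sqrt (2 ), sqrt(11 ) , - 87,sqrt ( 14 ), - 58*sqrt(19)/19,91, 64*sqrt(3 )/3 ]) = [-87, - 29, - 58*sqrt(19)/19, - 5*sqrt( 3 )/12, sqrt ( 2),sqrt(11 ),sqrt(14), sqrt(15), 6,  64 * sqrt(3 )/3, 91,73*sqrt ( 6 ) ] 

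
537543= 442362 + 95181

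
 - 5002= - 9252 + 4250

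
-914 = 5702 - 6616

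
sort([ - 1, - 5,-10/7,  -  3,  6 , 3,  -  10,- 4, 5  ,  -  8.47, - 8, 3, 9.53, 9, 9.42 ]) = [  -  10, - 8.47, - 8,- 5, - 4, - 3, - 10/7, - 1, 3, 3,  5 , 6,9, 9.42, 9.53 ]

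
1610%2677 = 1610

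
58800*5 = 294000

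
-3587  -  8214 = -11801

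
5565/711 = 1855/237 = 7.83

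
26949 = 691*39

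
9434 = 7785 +1649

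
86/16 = 5+3/8 =5.38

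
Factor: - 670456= - 2^3 *43^1*1949^1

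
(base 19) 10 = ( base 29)j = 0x13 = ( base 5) 34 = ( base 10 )19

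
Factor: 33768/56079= 56/93 = 2^3 * 3^( - 1 )*7^1*31^( - 1 ) 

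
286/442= 11/17= 0.65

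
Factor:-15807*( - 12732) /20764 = 3^2*11^1*29^(-1)*179^(-1 )*479^1*1061^1 = 50313681/5191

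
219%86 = 47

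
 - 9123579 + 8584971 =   -  538608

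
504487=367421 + 137066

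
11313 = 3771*3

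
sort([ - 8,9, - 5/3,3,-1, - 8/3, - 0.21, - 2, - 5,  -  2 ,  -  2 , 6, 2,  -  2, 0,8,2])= [-8,-5, - 8/3, - 2, - 2, - 2, - 2, - 5/3,- 1, - 0.21, 0,2,2,3,6 , 8,9 ]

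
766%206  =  148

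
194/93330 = 97/46665 =0.00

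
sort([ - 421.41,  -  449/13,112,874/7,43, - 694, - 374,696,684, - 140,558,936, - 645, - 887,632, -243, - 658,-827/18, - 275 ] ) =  [-887, - 694,-658, - 645,  -  421.41, - 374, - 275 , - 243, - 140,  -  827/18, - 449/13, 43,112, 874/7,558,  632, 684,696 , 936]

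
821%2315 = 821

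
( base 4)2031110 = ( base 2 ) 10001101010100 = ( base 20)12C4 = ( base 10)9044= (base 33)8a2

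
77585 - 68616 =8969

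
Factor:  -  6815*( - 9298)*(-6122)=-2^2*5^1*29^1*47^1* 3061^1*4649^1=- 387925856140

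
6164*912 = 5621568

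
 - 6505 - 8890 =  - 15395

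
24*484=11616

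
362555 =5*72511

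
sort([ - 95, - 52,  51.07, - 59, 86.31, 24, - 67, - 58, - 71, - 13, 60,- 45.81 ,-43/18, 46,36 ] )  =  [-95,  -  71, - 67, -59,-58, - 52,-45.81,-13,-43/18,24 , 36, 46,  51.07, 60, 86.31 ] 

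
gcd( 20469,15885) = 3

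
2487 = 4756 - 2269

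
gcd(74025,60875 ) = 25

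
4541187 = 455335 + 4085852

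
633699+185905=819604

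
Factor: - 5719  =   - 7^1*19^1*43^1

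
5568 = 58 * 96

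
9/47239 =9/47239  =  0.00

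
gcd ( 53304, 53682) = 6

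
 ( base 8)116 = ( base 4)1032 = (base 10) 78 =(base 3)2220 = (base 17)4a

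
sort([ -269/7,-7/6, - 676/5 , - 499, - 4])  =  [-499, - 676/5, - 269/7, - 4,  -  7/6] 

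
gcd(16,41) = 1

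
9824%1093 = 1080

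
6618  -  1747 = 4871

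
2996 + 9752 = 12748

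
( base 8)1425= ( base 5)11124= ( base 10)789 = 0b1100010101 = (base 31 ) PE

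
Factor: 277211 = 11^2 *29^1*79^1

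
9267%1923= 1575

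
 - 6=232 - 238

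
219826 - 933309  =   - 713483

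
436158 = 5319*82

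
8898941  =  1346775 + 7552166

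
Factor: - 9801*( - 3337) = 3^4 * 11^2*47^1*71^1=32705937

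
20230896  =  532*38028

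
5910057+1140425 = 7050482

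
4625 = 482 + 4143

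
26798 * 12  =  321576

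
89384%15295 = 12909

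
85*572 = 48620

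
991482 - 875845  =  115637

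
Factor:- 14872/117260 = -26/205 = -2^1*5^( - 1) * 13^1*41^(  -  1)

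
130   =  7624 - 7494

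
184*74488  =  13705792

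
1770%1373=397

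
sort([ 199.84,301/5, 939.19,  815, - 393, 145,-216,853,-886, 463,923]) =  [  -  886,  -  393 ,  -  216, 301/5, 145, 199.84,  463, 815, 853,923, 939.19]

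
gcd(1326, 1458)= 6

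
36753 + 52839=89592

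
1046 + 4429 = 5475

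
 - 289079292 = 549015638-838094930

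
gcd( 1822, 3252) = 2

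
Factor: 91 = 7^1*13^1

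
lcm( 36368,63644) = 254576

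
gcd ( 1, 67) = 1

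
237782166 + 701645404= 939427570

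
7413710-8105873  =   - 692163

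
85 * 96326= 8187710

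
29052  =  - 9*( - 3228) 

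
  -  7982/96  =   - 84 + 41/48  =  - 83.15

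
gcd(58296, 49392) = 168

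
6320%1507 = 292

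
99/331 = 99/331 = 0.30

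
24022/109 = 24022/109 = 220.39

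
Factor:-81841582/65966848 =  - 2^( - 7 ) * 127^( - 1) * 2029^(- 1)* 40920791^1=- 40920791/32983424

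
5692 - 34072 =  - 28380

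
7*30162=211134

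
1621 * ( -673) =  - 1090933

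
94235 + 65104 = 159339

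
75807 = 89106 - 13299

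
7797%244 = 233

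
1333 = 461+872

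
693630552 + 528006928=1221637480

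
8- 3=5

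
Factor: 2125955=5^1*13^1*32707^1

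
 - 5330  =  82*( - 65) 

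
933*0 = 0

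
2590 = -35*( - 74 ) 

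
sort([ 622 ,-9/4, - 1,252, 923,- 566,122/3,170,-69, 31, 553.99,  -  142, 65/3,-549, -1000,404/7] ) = [  -  1000,-566, - 549,- 142,-69,-9/4,-1, 65/3, 31 , 122/3,404/7,170 , 252,553.99, 622,  923 ] 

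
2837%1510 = 1327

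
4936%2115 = 706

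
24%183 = 24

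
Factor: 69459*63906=4438846854 = 2^1*3^2 * 13^2*137^1*10651^1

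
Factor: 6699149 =829^1*8081^1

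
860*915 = 786900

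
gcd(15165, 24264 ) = 3033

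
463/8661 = 463/8661 =0.05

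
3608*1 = 3608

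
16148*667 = 10770716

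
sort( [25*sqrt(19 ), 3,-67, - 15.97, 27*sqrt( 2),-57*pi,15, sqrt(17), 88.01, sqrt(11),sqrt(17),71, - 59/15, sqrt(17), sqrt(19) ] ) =[  -  57*pi, - 67, - 15.97,  -  59/15,3, sqrt(11), sqrt(17 ), sqrt(17), sqrt( 17 ),sqrt( 19 ), 15, 27*sqrt( 2 ), 71, 88.01, 25*sqrt( 19)]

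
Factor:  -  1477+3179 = 1702 = 2^1*23^1 * 37^1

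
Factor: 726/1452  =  2^( - 1 ) = 1/2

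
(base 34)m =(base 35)M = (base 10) 22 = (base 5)42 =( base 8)26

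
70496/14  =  35248/7 = 5035.43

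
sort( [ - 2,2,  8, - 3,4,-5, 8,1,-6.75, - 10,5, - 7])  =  [  -  10, - 7, - 6.75, - 5, - 3, - 2,1 , 2 , 4, 5,8,8 ]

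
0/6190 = 0 = 0.00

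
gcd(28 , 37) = 1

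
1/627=1/627 = 0.00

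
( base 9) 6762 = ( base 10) 4997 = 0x1385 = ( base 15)1732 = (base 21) b6k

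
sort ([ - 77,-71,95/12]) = [- 77, - 71,  95/12]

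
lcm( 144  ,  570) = 13680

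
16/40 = 2/5 = 0.40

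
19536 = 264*74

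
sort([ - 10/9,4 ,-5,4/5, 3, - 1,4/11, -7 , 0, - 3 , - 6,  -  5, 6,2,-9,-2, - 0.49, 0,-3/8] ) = [ - 9, - 7, - 6  ,- 5,-5,-3, -2 , - 10/9, - 1,- 0.49, - 3/8, 0,0, 4/11, 4/5 , 2,3,4, 6] 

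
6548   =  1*6548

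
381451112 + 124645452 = 506096564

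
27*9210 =248670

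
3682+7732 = 11414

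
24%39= 24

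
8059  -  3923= 4136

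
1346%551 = 244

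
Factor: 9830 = 2^1 * 5^1* 983^1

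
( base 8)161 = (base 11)a3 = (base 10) 113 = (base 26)49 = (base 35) 38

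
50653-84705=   -  34052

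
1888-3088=-1200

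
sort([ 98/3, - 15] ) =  [ - 15,  98/3]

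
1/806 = 1/806 = 0.00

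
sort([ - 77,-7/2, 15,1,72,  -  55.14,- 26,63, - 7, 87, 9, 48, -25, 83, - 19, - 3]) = [-77,-55.14,-26, - 25, - 19, - 7, - 7/2, - 3,1,9, 15 , 48 , 63, 72,83, 87]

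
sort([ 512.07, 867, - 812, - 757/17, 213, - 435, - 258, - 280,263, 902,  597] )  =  [  -  812, - 435, - 280, - 258, - 757/17,213,263,512.07,  597 , 867,902]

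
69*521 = 35949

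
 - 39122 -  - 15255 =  - 23867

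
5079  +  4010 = 9089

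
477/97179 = 159/32393 =0.00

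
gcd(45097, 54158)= 13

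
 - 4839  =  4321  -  9160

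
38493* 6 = 230958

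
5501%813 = 623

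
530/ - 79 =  -7 + 23/79=- 6.71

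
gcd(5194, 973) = 7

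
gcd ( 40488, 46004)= 28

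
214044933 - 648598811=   -  434553878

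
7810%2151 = 1357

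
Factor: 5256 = 2^3*3^2*73^1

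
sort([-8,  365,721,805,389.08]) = [ -8,365,389.08  ,  721,805 ]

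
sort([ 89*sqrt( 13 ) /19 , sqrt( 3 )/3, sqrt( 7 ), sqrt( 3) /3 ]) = [ sqrt(3)/3, sqrt( 3)/3, sqrt( 7), 89 * sqrt(13) /19]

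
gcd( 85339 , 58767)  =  1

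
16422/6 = 2737 = 2737.00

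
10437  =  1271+9166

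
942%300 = 42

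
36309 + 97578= 133887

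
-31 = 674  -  705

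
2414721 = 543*4447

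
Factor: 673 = 673^1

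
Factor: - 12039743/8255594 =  - 2^( - 1) * 311^1 *38713^1 * 4127797^( - 1)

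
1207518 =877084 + 330434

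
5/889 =5/889=0.01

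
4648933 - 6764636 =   -  2115703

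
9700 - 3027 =6673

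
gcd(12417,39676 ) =1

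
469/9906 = 469/9906 = 0.05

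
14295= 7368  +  6927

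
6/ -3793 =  - 1 + 3787/3793 =- 0.00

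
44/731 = 44/731= 0.06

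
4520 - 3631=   889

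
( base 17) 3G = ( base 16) 43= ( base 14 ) 4B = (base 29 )29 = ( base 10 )67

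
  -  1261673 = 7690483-8952156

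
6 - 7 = - 1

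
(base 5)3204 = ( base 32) DD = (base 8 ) 655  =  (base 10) 429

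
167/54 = 167/54=   3.09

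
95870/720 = 9587/72 = 133.15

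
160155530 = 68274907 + 91880623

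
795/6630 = 53/442 = 0.12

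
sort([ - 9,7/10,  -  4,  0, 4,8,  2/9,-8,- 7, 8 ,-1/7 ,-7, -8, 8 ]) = [ - 9, - 8, - 8,-7,  -  7, - 4,-1/7, 0,2/9, 7/10, 4 , 8,8, 8 ] 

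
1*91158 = 91158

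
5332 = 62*86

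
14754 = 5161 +9593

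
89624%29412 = 1388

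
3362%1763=1599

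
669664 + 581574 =1251238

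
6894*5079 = 35014626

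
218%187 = 31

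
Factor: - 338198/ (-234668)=2^ ( - 1)*7^2*17^(- 1) =49/34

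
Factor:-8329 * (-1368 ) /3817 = 2^3  *  3^2 * 11^(-1 ) * 19^1*347^( - 1)*8329^1 = 11394072/3817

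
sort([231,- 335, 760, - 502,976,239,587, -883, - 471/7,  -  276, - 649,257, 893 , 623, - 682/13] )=[ - 883,- 649, - 502, - 335,  -  276, - 471/7, - 682/13,231, 239,257, 587, 623 , 760, 893 , 976 ] 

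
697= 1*697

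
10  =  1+9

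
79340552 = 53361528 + 25979024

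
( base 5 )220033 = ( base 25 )C0I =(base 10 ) 7518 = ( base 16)1D5E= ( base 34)6h4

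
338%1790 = 338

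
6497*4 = 25988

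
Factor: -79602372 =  -2^2*3^3*737059^1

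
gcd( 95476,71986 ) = 2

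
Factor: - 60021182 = -2^1*13^1*2308507^1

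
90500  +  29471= 119971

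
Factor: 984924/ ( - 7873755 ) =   -  328308/2624585 = - 2^2*3^1*5^( - 1 )*109^1 * 131^(  -  1)*251^1*4007^( - 1) 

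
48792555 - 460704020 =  - 411911465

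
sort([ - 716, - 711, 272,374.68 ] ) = [ - 716, - 711,272,374.68] 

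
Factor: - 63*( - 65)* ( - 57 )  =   - 3^3*5^1*7^1*13^1*19^1 = -  233415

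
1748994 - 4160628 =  - 2411634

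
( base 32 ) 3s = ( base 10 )124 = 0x7C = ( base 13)97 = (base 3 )11121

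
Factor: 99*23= 3^2*11^1*23^1  =  2277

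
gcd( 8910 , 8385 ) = 15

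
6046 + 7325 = 13371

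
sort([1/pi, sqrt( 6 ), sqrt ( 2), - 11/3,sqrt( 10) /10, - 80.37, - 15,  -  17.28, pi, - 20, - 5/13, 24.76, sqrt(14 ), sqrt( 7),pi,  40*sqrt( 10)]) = [ - 80.37, -20,- 17.28, - 15 , - 11/3, - 5/13,sqrt( 10) /10, 1/pi, sqrt (2) , sqrt( 6 ),sqrt ( 7), pi, pi, sqrt( 14),24.76, 40*sqrt ( 10) ] 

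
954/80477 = 954/80477 = 0.01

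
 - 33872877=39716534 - 73589411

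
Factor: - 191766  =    -  2^1*3^1*31^1*1031^1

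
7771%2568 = 67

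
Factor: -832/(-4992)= 2^( - 1)*3^ ( - 1)= 1/6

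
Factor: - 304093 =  - 71^1*4283^1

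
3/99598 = 3/99598 = 0.00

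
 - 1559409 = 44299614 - 45859023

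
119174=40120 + 79054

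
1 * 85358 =85358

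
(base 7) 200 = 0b1100010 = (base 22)4a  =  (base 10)98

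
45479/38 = 45479/38 = 1196.82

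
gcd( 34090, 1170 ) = 10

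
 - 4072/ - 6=678 +2/3=678.67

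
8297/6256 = 8297/6256 = 1.33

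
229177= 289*793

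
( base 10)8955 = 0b10001011111011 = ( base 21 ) K69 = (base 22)IB1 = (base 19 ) 15F6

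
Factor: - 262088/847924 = - 65522/211981  =  - 2^1*7^( - 1 )*11^(  -  1) * 181^2* 2753^(-1)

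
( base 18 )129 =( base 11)306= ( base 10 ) 369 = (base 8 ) 561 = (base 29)CL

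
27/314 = 27/314= 0.09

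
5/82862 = 5/82862 = 0.00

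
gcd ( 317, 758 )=1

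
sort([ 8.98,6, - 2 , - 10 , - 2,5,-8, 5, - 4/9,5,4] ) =[ - 10, - 8,- 2, - 2, - 4/9,4, 5,5, 5,  6, 8.98]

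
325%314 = 11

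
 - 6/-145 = 6/145 =0.04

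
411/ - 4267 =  - 411/4267 = - 0.10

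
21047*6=126282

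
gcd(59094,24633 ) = 63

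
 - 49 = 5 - 54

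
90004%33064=23876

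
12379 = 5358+7021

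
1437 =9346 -7909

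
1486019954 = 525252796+960767158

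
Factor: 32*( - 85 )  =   -2720=- 2^5*5^1 * 17^1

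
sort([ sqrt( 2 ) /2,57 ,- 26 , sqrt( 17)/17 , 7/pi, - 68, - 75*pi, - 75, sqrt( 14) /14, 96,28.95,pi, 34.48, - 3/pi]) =[ - 75 * pi, - 75, - 68, - 26 , - 3/pi,sqrt( 17)/17,sqrt( 14)/14, sqrt (2)/2, 7/pi,pi,28.95,34.48, 57,96 ] 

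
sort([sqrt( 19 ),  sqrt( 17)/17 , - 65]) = [  -  65,sqrt( 17)/17, sqrt( 19) ]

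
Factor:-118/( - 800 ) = 59/400 = 2^( - 4 )  *  5^( - 2)*59^1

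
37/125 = 37/125 = 0.30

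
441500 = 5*88300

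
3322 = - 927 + 4249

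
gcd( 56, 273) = 7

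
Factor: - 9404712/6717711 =-3134904/2239237 = -  2^3*3^1*7^( - 1 ) * 11^( - 1 )*13^( - 1)*2237^(- 1 )*130621^1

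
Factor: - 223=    - 223^1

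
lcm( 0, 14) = 0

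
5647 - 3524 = 2123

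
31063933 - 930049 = 30133884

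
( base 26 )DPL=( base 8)22363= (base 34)867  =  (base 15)2C09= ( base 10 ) 9459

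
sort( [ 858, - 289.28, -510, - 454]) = [ - 510,- 454,  -  289.28, 858 ]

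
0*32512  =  0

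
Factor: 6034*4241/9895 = 2^1*5^(  -  1) * 7^1*431^1*1979^( - 1)*4241^1 = 25590194/9895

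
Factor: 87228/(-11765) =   -  2^2*3^2*5^( - 1)*13^(-1)*181^( - 1)*2423^1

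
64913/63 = 64913/63 = 1030.37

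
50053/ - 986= - 51 + 233/986 = - 50.76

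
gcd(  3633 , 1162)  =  7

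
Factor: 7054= 2^1*3527^1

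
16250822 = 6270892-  - 9979930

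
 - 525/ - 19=27 + 12/19 = 27.63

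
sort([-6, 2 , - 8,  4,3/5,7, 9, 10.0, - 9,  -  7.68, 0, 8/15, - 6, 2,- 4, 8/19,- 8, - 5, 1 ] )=[-9,-8,-8, - 7.68, -6,-6,-5, - 4,  0 , 8/19,  8/15,  3/5, 1,2,2, 4,  7, 9, 10.0]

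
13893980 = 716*19405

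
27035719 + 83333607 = 110369326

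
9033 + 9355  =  18388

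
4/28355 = 4/28355 = 0.00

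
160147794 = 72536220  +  87611574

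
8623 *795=6855285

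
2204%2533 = 2204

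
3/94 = 3/94 = 0.03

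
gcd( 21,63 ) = 21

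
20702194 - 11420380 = 9281814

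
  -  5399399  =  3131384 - 8530783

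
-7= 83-90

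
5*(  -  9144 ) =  - 45720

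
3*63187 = 189561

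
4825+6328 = 11153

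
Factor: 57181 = 211^1*271^1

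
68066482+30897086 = 98963568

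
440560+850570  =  1291130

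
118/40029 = 118/40029=0.00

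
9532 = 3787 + 5745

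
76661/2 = 38330 + 1/2 = 38330.50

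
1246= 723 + 523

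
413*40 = 16520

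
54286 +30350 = 84636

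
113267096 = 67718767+45548329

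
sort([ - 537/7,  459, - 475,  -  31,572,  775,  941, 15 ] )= [ - 475, - 537/7, - 31,15, 459,572,  775,941 ] 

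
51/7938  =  17/2646 = 0.01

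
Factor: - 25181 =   -  13^2*149^1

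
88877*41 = 3643957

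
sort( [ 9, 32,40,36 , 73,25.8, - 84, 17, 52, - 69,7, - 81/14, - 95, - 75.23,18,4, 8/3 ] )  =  [ - 95, - 84, - 75.23, - 69, - 81/14,8/3,4,7,  9,17, 18,25.8,  32,36,40,52, 73] 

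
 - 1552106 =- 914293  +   - 637813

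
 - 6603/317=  - 21 + 54/317=- 20.83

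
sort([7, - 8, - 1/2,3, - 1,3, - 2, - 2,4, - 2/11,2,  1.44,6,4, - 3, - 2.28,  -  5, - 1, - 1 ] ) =[ - 8,-5, - 3,-2.28,-2, -2, - 1, - 1, - 1,  -  1/2, - 2/11,1.44, 2,3, 3, 4, 4,6, 7]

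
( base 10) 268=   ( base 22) c4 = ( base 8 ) 414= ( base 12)1a4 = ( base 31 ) 8k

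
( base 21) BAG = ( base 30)5j7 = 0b1001111010101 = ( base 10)5077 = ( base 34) 4db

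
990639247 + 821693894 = 1812333141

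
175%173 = 2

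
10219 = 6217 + 4002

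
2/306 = 1/153 = 0.01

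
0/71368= 0= 0.00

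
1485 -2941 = -1456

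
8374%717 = 487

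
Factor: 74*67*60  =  2^3*3^1*5^1*37^1*67^1=297480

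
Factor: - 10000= - 2^4*5^4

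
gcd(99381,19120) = 1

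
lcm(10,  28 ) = 140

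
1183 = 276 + 907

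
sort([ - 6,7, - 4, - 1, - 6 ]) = [ - 6, - 6,-4, - 1,7]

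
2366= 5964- 3598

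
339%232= 107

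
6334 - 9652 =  - 3318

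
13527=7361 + 6166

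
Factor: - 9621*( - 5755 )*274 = 15171066270 = 2^1*3^2 * 5^1*137^1 * 1069^1*1151^1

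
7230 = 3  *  2410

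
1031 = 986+45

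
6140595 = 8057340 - 1916745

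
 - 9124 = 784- 9908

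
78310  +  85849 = 164159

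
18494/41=18494/41 = 451.07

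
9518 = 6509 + 3009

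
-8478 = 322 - 8800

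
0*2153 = 0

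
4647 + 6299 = 10946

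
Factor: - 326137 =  -7^1*46591^1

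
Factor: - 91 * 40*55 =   -  200200 = - 2^3*5^2*7^1*11^1*13^1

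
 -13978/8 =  - 6989/4 = - 1747.25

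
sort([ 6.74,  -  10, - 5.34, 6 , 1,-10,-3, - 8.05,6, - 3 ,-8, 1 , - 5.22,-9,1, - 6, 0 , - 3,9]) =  [-10, - 10,-9, - 8.05, - 8  , - 6, - 5.34,-5.22, - 3, - 3 , - 3 , 0  ,  1, 1,1,  6, 6,6.74,9] 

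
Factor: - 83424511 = -1019^1*81869^1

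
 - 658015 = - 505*1303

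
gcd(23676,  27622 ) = 3946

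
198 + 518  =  716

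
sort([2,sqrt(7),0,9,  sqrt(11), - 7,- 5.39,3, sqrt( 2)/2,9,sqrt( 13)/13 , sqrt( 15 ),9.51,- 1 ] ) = [-7, - 5.39, - 1,0,sqrt( 13) /13,sqrt(2)/2, 2, sqrt( 7),3, sqrt(11), sqrt (15), 9, 9,9.51]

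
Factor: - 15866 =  - 2^1*7933^1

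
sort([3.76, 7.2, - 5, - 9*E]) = [ - 9*E, - 5,3.76, 7.2]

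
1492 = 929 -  - 563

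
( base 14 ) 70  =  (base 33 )2w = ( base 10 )98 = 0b1100010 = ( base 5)343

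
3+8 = 11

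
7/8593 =7/8593 = 0.00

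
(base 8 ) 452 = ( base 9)361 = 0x12a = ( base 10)298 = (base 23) CM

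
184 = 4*46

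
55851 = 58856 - 3005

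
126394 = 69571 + 56823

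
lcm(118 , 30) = 1770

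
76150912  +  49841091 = 125992003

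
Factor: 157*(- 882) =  - 2^1*3^2*7^2*157^1 = - 138474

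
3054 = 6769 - 3715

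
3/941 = 3/941= 0.00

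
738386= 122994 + 615392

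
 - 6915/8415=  - 1 + 100/561 = - 0.82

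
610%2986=610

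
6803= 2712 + 4091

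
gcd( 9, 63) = 9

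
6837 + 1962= 8799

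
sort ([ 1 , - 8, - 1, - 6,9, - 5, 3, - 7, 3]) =[ - 8, - 7, - 6, - 5 ,-1,1,3, 3,9 ] 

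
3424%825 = 124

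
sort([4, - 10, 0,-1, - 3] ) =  [-10, - 3,-1,0,4]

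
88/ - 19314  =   - 1 +9613/9657= - 0.00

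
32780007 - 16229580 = 16550427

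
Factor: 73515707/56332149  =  3^( - 1)*37^1*137^1*14503^1*18777383^( - 1)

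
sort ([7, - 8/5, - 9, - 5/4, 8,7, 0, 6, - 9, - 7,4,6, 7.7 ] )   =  [-9,-9, - 7, -8/5, - 5/4,0, 4, 6,6,7,7,7.7,8]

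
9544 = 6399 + 3145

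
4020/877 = 4020/877 = 4.58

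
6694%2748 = 1198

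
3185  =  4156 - 971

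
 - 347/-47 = 7+18/47 = 7.38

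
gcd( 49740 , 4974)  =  4974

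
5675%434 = 33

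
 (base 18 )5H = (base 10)107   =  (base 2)1101011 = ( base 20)57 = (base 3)10222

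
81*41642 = 3373002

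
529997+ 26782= 556779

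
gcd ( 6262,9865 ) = 1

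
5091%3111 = 1980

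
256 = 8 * 32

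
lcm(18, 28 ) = 252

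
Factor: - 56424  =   - 2^3*3^1 * 2351^1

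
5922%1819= 465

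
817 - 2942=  - 2125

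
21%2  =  1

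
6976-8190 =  - 1214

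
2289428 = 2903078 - 613650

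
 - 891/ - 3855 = 297/1285   =  0.23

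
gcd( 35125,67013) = 1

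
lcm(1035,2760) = 8280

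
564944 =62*9112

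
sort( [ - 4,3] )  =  [ - 4, 3] 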